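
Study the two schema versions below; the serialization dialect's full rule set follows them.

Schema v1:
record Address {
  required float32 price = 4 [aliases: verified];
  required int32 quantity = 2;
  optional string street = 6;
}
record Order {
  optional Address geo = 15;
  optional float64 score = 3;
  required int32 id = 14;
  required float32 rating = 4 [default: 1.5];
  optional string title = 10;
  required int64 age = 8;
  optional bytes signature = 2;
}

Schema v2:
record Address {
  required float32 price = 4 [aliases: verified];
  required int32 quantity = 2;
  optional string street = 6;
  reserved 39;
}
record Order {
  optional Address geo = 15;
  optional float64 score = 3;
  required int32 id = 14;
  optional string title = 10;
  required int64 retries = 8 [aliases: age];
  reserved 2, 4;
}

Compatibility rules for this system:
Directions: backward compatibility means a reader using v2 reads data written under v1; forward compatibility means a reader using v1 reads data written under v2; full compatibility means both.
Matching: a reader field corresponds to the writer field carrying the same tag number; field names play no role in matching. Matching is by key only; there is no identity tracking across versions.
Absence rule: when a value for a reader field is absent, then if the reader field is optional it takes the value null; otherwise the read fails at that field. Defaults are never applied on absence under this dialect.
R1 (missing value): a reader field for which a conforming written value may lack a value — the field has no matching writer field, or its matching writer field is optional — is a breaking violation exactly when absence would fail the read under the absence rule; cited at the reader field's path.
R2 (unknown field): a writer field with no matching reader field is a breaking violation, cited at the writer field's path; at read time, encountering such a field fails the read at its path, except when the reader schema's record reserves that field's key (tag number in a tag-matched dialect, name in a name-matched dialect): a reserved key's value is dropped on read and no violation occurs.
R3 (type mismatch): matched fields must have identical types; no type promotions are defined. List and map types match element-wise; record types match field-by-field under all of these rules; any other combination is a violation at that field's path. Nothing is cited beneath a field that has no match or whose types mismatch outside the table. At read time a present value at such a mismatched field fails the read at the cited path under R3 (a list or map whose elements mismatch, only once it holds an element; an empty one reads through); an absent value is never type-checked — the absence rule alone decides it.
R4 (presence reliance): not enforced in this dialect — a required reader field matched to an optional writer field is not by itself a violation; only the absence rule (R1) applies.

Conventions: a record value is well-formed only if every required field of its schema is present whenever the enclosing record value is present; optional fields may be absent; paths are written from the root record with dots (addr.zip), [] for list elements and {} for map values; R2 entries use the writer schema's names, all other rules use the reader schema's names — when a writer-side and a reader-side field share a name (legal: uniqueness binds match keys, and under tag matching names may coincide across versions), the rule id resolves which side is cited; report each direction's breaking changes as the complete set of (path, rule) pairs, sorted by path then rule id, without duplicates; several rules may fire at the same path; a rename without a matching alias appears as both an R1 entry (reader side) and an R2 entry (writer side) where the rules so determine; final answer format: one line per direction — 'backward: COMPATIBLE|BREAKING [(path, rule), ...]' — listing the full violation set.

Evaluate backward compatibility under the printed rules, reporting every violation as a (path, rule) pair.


backward: COMPATIBLE []

each type pair in Order: writer, then reader
backward pass over Order, reader schema v2, writer schema v1:
  writer optional, Address -> Address: reader geo maps from writer geo
  writer optional, float64 -> float64: reader score maps from writer score
  writer required, int32 -> int32: reader id maps from writer id
  writer optional, string -> string: reader title maps from writer title
  writer required, int64 -> int64: reader retries maps from writer age
  leftover writer field: rating
  leftover writer field: signature
  writer required, float32 -> float32: reader geo.price maps from writer geo.price
  writer required, int32 -> int32: reader geo.quantity maps from writer geo.quantity
  writer optional, string -> string: reader geo.street maps from writer geo.street
  nothing fires on Order: backward is COMPATIBLE
the rest of the Order diff is inert for this question:
  removed field signature from record Order (its key 2 joins the reserved list) -> fires no rule on Order, leaving the asked answer as it is
  renamed field age to retries in record Order (alias age declared on the renamed field) -> fires no rule on Order, leaving the asked answer as it is
  removed field rating from record Order (its key 4 joins the reserved list) -> its effect on Order is confined to the forward direction, not asked


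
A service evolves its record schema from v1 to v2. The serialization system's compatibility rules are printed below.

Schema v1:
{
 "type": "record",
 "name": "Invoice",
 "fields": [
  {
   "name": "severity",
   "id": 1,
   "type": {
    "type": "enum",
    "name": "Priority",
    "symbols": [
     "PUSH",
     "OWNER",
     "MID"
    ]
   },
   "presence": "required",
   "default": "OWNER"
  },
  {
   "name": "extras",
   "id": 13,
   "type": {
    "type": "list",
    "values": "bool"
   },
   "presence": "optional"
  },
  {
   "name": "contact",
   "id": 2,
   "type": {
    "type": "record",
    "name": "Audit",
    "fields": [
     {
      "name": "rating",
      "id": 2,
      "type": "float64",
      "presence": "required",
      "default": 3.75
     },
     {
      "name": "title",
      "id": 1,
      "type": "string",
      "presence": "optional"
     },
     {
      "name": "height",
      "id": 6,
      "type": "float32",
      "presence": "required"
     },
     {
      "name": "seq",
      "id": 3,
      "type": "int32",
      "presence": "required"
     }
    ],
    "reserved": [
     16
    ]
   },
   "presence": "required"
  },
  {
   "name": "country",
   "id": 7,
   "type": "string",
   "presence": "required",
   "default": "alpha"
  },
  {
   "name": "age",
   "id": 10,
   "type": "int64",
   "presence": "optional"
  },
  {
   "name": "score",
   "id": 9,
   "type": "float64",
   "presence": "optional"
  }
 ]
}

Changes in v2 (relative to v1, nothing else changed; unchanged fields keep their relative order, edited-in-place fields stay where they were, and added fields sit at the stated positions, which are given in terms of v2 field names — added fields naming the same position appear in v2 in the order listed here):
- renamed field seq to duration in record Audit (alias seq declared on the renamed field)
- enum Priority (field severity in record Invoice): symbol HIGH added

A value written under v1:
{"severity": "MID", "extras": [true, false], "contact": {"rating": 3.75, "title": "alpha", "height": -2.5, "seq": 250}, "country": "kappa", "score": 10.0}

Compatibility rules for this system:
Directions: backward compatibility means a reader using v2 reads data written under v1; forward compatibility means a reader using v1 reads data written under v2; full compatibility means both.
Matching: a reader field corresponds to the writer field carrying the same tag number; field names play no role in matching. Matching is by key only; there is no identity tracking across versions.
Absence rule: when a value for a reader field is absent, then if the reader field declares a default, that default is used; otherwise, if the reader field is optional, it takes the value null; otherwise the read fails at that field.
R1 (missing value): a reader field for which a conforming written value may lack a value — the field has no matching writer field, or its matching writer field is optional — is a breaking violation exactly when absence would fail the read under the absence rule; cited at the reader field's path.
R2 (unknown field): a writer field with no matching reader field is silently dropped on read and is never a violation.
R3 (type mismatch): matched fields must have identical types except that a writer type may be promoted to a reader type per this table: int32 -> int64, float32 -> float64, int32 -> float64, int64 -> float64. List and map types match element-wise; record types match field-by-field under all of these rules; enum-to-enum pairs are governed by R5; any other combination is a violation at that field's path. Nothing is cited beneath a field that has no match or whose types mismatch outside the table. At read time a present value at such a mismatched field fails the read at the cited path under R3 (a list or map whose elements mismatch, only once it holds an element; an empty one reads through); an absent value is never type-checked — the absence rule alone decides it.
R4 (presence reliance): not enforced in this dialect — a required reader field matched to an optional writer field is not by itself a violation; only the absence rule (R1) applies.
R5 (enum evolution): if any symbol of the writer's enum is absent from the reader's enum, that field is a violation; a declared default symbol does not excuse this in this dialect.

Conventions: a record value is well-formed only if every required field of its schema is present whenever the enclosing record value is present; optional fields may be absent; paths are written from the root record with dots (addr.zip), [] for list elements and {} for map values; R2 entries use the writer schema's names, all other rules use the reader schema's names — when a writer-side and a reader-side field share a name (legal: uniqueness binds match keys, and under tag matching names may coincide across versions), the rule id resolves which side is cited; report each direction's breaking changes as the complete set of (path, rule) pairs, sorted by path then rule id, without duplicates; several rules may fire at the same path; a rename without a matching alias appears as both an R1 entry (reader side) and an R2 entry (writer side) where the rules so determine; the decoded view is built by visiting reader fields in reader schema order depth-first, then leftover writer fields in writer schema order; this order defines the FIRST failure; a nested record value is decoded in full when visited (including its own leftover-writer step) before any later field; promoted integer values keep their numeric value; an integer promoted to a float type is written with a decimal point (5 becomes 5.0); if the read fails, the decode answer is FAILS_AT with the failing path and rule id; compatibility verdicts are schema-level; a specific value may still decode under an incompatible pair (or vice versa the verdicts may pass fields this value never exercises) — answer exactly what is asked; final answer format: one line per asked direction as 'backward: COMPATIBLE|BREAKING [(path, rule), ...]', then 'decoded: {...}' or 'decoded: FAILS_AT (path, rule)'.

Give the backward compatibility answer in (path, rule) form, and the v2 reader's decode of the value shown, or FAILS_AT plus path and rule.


in Invoice below, arrows point writer -> reader
backward for Invoice (reader v2, writer v1):
  severity <- severity (Priority -> Priority, writer required)
  extras <- extras (list<bool> -> list<bool>, writer optional)
  contact <- contact (Audit -> Audit, writer required)
  country <- country (string -> string, writer required)
  age <- age (int64 -> int64, writer optional)
  score <- score (float64 -> float64, writer optional)
  contact.rating <- contact.rating (float64 -> float64, writer required)
  contact.title <- contact.title (string -> string, writer optional)
  contact.height <- contact.height (float32 -> float32, writer required)
  contact.duration <- contact.seq (int32 -> int32, writer required)
  nothing fires on Invoice: backward is COMPATIBLE
decode walk for Invoice under reader schema v2:
  severity := "MID"
  extras := [true, false]
  contact.rating := 3.75
  contact.title := "alpha"
  contact.height := -2.5
  contact.duration := 250 (from writer seq)
  country := "kappa"
  age := null (missing; optional => null)
  score := 10.0
  => decoded: {"severity": "MID", "extras": [true, false], "contact": {"rating": 3.75, "title": "alpha", "height": -2.5, "duration": 250}, "country": "kappa", "age": null, "score": 10.0}
the other Invoice changes do not affect what is asked:
  enum Priority (field severity in record Invoice): symbol HIGH added -> affects forward compatibility only, which is not asked

backward: COMPATIBLE []; decoded: {"severity": "MID", "extras": [true, false], "contact": {"rating": 3.75, "title": "alpha", "height": -2.5, "duration": 250}, "country": "kappa", "age": null, "score": 10.0}


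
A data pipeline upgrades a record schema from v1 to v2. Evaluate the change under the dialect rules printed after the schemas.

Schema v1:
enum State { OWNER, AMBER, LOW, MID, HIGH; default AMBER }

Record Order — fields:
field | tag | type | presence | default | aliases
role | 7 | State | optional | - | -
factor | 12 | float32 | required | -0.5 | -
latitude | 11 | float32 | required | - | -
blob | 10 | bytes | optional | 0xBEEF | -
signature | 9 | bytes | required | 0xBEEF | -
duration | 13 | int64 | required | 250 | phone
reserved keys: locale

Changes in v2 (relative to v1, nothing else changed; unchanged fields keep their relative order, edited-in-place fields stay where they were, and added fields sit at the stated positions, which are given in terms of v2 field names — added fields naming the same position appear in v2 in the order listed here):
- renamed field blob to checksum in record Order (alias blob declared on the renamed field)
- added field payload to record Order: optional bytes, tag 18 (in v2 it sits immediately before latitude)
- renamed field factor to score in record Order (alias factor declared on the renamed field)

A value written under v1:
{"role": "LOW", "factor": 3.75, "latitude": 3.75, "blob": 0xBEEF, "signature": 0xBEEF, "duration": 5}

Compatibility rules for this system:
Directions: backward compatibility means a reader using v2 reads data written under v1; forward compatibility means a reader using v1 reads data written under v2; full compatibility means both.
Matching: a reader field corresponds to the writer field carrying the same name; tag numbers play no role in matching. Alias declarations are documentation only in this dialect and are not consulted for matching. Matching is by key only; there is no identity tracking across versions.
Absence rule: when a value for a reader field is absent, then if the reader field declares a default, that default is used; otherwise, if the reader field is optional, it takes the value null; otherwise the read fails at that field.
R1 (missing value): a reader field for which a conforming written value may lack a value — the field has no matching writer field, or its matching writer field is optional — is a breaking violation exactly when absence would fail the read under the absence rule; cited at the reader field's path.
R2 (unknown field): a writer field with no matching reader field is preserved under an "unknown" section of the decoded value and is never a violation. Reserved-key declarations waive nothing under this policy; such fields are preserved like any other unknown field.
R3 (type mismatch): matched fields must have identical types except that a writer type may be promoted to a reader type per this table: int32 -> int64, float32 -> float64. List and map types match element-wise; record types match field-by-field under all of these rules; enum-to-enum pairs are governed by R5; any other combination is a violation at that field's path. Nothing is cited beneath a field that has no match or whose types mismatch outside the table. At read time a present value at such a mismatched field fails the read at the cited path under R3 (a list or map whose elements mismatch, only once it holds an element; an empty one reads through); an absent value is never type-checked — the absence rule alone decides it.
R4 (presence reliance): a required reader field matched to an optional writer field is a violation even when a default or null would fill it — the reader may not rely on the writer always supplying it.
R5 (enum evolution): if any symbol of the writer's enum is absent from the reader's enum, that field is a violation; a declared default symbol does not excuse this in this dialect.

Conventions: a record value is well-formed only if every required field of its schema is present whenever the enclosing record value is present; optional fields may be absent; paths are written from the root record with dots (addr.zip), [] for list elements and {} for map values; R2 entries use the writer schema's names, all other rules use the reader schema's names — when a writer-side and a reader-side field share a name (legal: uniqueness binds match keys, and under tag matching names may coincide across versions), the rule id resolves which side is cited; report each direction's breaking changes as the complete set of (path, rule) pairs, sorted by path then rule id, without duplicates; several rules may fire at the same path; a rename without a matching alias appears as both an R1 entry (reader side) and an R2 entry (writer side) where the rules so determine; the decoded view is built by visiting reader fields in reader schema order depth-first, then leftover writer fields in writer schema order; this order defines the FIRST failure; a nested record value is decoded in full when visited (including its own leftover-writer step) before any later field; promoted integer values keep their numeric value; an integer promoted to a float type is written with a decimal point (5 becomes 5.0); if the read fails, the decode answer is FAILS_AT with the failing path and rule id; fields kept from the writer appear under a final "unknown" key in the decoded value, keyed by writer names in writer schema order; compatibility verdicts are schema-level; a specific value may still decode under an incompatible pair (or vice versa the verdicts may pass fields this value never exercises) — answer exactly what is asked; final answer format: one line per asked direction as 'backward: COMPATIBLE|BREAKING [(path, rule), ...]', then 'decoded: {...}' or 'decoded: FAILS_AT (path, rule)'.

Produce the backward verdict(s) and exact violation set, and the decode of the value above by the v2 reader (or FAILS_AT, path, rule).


each type pair in Order: writer, then reader
backward pass over Order, reader schema v2, writer schema v1:
  role: paired with writer role (State -> State; writer optional)
  score: no writer match
  payload: no writer match
  latitude: paired with writer latitude (float32 -> float32; writer required)
  checksum: no writer match
  signature: paired with writer signature (bytes -> bytes; writer required)
  duration: paired with writer duration (int64 -> int64; writer required)
  writer factor: unknown to reader
  writer blob: unknown to reader
  => backward verdict for Order: COMPATIBLE, no violations
decode (reader v2):
  role := "LOW"
  score := -0.5 (no value, default fills)
  payload := null (not supplied -> null)
  latitude := 3.75
  checksum := 0xBEEF (no value, default fills)
  signature := 0xBEEF
  duration := 5
  writer factor: kept under "unknown"
  writer blob: kept under "unknown"
  => decoded: {"role": "LOW", "score": -0.5, "payload": null, "latitude": 3.75, "checksum": 0xBEEF, "signature": 0xBEEF, "duration": 5, "unknown": {"factor": 3.75, "blob": 0xBEEF}}

backward: COMPATIBLE []; decoded: {"role": "LOW", "score": -0.5, "payload": null, "latitude": 3.75, "checksum": 0xBEEF, "signature": 0xBEEF, "duration": 5, "unknown": {"factor": 3.75, "blob": 0xBEEF}}


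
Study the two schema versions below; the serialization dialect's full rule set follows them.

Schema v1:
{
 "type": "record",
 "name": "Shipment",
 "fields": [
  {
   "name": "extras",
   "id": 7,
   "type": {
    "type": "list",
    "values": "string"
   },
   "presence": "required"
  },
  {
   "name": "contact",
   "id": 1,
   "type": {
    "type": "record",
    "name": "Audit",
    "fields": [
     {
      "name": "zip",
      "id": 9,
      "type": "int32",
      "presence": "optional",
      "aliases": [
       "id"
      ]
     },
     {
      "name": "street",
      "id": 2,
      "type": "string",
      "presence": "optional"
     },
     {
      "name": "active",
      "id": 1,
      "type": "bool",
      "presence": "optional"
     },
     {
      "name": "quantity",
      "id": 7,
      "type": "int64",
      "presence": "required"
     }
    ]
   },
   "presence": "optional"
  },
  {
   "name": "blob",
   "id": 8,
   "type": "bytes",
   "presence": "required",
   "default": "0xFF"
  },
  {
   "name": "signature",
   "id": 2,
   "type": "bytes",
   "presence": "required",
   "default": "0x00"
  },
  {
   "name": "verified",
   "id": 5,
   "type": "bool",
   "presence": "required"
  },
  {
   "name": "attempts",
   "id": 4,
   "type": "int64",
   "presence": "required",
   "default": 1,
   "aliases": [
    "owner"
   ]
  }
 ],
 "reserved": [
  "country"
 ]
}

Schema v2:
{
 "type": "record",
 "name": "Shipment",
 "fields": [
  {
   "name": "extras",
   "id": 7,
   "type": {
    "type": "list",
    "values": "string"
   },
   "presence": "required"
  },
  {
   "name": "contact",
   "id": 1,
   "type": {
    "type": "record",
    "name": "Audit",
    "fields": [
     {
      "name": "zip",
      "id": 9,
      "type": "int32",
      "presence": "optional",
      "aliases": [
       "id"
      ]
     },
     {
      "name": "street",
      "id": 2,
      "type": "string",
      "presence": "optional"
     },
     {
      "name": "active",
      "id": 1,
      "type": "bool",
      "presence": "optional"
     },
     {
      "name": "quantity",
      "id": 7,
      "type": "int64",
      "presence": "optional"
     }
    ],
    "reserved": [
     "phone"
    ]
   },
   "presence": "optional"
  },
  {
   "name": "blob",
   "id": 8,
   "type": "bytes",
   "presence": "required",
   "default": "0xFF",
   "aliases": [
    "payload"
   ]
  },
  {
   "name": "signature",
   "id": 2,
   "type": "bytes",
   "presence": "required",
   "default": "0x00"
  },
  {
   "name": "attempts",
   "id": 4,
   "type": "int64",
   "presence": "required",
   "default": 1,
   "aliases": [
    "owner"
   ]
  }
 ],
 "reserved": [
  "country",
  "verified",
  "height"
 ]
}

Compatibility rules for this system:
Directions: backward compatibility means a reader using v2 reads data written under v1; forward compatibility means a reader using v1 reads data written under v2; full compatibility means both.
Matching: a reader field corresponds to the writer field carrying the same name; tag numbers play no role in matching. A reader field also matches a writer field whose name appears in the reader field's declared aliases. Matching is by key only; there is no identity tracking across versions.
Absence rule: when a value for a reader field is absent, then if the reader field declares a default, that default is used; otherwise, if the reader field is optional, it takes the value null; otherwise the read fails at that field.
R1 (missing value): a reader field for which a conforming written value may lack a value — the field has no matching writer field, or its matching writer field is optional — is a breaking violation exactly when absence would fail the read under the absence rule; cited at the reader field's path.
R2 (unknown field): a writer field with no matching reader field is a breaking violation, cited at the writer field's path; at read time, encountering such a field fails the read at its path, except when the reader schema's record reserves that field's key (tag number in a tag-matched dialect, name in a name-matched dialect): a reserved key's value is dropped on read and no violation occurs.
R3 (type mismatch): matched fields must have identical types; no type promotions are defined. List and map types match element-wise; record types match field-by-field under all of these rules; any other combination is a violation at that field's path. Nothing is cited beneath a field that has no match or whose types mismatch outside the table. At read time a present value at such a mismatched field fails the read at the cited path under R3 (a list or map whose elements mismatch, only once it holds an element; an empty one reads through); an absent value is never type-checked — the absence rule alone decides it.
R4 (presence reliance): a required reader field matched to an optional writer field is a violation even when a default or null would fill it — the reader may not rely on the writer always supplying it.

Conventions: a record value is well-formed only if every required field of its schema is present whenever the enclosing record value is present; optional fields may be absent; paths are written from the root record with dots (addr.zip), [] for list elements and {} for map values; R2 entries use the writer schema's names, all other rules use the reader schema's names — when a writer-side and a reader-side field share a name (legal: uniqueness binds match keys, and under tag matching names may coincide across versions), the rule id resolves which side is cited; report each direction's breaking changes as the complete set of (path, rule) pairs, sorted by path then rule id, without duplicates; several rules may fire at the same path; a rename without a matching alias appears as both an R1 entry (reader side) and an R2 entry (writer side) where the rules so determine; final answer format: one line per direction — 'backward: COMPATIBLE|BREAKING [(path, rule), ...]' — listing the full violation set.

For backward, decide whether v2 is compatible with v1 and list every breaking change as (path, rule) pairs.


in Shipment below, arrows point writer -> reader
checking backward for Shipment: reader v2 against writer v1:
  extras <- extras (list<string> -> list<string>, writer required)
  contact <- contact (Audit -> Audit, writer optional)
  blob <- blob (bytes -> bytes, writer required)
  signature <- signature (bytes -> bytes, writer required)
  attempts <- attempts (int64 -> int64, writer required)
  verified (writer side), unknown to reader
  contact.zip <- contact.zip (int32 -> int32, writer optional)
  contact.street <- contact.street (string -> string, writer optional)
  contact.active <- contact.active (bool -> bool, writer optional)
  contact.quantity <- contact.quantity (int64 -> int64, writer required)
  nothing fires on Shipment: backward is COMPATIBLE
diffs on Shipment not affecting the asked answer:
  removed field verified from record Shipment (its key "verified" joins the reserved list) -> affects forward compatibility only, which is not asked
  field quantity in record Audit: required changed to optional -> affects forward compatibility only, which is not asked

backward: COMPATIBLE []


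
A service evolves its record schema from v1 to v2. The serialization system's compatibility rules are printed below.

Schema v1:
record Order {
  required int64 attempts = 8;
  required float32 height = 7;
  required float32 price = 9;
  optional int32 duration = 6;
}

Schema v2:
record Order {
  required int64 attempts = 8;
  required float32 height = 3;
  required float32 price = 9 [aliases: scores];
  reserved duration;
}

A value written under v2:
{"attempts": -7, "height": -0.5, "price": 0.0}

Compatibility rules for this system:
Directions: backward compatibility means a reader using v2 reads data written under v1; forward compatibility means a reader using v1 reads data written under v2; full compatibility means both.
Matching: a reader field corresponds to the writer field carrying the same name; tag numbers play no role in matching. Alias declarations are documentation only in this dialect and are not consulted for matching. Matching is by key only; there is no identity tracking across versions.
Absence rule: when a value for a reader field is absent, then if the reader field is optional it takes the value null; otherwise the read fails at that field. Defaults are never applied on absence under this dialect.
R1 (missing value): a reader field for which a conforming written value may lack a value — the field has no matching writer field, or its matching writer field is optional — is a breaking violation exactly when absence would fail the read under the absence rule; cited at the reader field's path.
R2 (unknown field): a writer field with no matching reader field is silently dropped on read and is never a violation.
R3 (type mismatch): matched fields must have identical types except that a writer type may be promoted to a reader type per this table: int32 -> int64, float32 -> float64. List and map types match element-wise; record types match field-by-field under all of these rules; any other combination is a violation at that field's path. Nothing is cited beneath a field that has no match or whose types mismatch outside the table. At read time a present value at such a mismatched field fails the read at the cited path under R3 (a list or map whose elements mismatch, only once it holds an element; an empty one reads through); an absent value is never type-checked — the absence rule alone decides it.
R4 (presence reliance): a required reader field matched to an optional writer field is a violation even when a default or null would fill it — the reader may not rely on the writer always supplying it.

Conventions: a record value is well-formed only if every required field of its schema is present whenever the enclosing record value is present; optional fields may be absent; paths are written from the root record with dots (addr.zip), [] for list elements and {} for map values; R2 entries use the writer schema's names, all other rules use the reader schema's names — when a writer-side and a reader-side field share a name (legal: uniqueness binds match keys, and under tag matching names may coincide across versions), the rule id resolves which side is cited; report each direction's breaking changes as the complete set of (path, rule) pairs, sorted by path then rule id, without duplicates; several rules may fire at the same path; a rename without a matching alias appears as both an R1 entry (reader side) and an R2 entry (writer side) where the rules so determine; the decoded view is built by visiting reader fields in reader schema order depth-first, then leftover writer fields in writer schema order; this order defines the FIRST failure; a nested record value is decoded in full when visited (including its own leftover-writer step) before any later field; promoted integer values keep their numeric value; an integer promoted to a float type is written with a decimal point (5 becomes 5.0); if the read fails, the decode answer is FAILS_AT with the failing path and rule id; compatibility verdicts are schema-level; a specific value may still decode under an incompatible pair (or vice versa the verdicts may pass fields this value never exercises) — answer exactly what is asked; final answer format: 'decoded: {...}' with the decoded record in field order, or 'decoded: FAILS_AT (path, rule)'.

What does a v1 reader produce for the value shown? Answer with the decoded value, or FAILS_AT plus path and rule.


decoded: {"attempts": -7, "height": -0.5, "price": 0.0, "duration": null}

arrows below run writer -> reader for Order
decode walk for Order under reader schema v1:
  attempts := -7
  height := -0.5
  price := 0.0
  duration := null (not supplied -> null)
  => decoded: {"attempts": -7, "height": -0.5, "price": 0.0, "duration": null}
diffs on Order not affecting the asked answer:
  removed field duration from record Order (its key "duration" joins the reserved list) -> fires no rule on Order under this dialect and leaves the result unchanged
  field height in record Order: tag 7 changed to 3 -> fires no rule on Order under this dialect and leaves the result unchanged


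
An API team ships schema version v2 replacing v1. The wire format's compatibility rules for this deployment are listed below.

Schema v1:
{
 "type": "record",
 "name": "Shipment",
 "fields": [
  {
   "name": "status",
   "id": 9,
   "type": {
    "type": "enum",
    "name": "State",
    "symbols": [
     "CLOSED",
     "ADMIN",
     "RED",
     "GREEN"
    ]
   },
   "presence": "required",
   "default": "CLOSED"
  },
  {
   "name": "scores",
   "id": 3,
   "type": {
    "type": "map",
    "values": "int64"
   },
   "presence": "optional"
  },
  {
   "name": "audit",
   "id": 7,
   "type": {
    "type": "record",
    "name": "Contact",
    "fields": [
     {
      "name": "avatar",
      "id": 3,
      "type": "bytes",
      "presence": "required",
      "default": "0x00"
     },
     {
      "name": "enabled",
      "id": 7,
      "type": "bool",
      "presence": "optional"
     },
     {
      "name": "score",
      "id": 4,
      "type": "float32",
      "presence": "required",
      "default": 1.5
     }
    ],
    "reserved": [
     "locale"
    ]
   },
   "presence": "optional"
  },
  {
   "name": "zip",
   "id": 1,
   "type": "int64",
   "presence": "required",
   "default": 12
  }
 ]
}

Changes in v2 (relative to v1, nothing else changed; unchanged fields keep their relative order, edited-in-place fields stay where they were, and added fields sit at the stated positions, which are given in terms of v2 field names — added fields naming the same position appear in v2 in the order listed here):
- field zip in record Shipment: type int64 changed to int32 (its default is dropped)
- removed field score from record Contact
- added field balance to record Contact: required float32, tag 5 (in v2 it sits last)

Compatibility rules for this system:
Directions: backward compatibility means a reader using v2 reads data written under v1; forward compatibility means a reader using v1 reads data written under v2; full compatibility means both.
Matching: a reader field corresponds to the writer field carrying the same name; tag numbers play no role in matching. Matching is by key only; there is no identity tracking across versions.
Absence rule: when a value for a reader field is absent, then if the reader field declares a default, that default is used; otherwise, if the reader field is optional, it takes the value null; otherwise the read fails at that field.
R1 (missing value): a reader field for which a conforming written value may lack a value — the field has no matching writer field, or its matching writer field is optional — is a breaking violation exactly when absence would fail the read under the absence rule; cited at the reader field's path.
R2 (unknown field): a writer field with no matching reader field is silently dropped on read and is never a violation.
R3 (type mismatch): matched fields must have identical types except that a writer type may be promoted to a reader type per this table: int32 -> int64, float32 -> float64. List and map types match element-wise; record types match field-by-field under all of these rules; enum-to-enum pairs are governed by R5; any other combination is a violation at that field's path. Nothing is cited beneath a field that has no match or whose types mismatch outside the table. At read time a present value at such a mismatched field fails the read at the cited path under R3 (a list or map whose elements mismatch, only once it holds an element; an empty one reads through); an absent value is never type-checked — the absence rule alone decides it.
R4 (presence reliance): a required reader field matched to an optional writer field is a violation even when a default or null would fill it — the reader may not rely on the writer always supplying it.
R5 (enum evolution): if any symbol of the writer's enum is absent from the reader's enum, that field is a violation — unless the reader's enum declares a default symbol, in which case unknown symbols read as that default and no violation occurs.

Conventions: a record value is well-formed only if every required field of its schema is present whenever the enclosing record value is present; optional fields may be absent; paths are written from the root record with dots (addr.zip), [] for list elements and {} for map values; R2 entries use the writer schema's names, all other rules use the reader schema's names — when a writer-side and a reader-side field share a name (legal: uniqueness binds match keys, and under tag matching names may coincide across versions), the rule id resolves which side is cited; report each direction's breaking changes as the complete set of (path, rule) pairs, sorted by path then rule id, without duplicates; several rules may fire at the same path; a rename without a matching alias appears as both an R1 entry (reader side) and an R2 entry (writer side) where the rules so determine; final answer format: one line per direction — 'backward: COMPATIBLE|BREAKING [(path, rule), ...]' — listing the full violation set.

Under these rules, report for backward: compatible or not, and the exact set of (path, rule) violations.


in Shipment below, arrows point writer -> reader
backward on Shipment — v2 reading data written by v1:
  status: paired with writer status (State -> State; writer required)
  scores: paired with writer scores (map<string, int64> -> map<string, int64>; writer optional)
  audit: paired with writer audit (Contact -> Contact; writer optional)
  zip: paired with writer zip (int64 -> int32; writer required)
  audit.avatar: paired with writer audit.avatar (bytes -> bytes; writer required)
  audit.enabled: paired with writer audit.enabled (bool -> bool; writer optional)
  no writer field matches reader audit.balance
  writer field audit.score has no reader counterpart
  breaking: (audit.balance, R1)
  breaking: (zip, R3)
  => backward verdict for Shipment: BREAKING, 2 violation(s)
ruling out the remaining Shipment differences:
  removed field score from record Contact -> triggers nothing under Shipment's printed rules — same verdict

backward: BREAKING [(audit.balance, R1), (zip, R3)]


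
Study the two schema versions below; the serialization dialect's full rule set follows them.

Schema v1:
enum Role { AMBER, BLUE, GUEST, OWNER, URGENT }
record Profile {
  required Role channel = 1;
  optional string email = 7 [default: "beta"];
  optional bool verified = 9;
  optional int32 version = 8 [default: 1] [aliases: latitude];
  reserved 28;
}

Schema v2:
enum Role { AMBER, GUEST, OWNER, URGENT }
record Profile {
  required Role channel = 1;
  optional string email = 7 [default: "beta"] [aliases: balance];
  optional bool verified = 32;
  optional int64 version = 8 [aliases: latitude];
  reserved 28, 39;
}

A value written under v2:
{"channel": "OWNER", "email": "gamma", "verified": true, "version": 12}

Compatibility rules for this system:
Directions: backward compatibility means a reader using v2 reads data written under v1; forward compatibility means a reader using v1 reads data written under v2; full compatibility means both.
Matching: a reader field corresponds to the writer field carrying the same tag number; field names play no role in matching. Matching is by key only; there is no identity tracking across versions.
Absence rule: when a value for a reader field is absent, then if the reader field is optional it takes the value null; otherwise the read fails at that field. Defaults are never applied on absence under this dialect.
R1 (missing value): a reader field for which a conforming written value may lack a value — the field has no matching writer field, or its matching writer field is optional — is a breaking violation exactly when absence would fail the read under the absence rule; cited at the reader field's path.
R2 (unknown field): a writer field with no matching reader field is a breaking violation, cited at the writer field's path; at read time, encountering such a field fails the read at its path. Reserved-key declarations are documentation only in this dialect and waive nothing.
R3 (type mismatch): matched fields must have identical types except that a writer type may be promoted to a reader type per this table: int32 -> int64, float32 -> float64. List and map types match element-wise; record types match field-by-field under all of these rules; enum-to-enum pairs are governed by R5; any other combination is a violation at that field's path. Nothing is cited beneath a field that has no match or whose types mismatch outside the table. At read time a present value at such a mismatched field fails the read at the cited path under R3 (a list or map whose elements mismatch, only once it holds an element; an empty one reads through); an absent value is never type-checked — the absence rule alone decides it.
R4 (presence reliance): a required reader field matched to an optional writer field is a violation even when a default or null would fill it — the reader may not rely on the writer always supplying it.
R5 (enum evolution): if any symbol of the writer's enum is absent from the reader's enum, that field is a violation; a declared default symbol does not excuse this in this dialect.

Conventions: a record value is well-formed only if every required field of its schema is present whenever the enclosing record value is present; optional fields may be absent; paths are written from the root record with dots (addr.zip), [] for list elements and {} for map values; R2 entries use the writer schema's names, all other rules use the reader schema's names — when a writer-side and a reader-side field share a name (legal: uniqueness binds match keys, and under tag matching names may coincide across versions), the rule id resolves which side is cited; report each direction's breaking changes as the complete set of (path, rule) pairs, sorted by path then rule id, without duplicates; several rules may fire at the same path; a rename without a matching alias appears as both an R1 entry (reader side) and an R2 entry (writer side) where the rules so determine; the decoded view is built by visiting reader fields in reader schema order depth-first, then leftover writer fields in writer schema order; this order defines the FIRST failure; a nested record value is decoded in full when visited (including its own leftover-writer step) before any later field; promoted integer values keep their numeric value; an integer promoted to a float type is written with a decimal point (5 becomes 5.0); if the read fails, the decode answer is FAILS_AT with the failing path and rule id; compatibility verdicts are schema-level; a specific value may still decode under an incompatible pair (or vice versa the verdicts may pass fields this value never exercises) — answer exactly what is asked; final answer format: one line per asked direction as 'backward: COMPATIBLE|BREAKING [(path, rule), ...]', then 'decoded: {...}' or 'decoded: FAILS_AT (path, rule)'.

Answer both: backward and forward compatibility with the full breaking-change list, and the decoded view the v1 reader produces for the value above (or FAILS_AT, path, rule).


the writer's type comes first in each Profile pair
backward analysis of Profile with v2 as reader and v1 as writer:
  channel: Role -> Role, writer required; from channel
  email: string -> string, writer optional; from email
  verified: no writer-side match
  version: int32 -> int64, writer optional; from version
  writer field verified has no reader counterpart
  breaking: (channel, R5)
  breaking: (verified, R2)
  => backward: BREAKING (2)
forward analysis of Profile with v1 as reader and v2 as writer:
  channel: Role -> Role, writer required; from channel
  email: string -> string, writer optional; from email
  verified: no writer-side match
  version: int64 -> int32, writer optional; from version
  writer field verified has no reader counterpart
  breaking: (verified, R2)
  breaking: (version, R3)
  => forward: BREAKING (2)
migrating the Profile value to v1:
  channel := "OWNER"
  email := "gamma"
  verified := null (absent, optional -> null)
  read fails at version under R3
  => FAILS_AT (version, R3)

backward: BREAKING [(channel, R5), (verified, R2)]; forward: BREAKING [(verified, R2), (version, R3)]; decoded: FAILS_AT (version, R3)
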